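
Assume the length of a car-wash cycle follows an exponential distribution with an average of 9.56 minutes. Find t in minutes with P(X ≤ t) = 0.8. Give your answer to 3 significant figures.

The rate is λ = 1/9.56 = 0.104603 per minute.
Set 1 − e^(−λt) = 0.8, so t = −ln(0.2)/λ = 1.6094/0.104603 ≈ 15.3862 minutes.

15.4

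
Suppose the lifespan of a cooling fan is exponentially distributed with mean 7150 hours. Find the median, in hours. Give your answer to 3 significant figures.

The rate is λ = 1/7150 = 0.00013986 per hour.
Set 1 − e^(−λt) = 0.5, so t = −ln(0.5)/λ = 0.69315/0.00013986 ≈ 4956 hours.

4960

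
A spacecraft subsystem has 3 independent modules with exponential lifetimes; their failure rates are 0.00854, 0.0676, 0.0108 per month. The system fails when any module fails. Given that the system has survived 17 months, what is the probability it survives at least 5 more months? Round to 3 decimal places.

0.647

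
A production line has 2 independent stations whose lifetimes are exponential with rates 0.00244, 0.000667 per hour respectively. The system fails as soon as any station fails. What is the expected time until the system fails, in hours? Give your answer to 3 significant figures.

322

The time to first failure is exponential with rate Σλ = 0.00244 + 0.000667 = 0.003107.
E[min] = 1/Σλ = 1/0.003107 = 321.854 hours.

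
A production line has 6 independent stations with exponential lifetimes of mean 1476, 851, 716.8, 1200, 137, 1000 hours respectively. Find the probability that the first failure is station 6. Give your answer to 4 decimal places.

Rates: λ_i = 1/mean_i → 0.000677507, 0.00117509, 0.00139509, 0.000833333, 0.00729927, 0.001; Σλ = 0.0123803.
P(station 6 first) = λ_6/Σλ = 0.001/0.0123803 ≈ 0.0808.

0.0808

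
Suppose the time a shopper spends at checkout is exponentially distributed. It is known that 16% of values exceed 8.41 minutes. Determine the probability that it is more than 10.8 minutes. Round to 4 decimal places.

0.0950

e^(−λ·8.41) = 0.16 ⇒ λ = −ln(0.16)/8.41 = 0.217905.
P(X > 10.8) = e^(−0.217905·10.8) = e^(−2.3534) ≈ 0.0950.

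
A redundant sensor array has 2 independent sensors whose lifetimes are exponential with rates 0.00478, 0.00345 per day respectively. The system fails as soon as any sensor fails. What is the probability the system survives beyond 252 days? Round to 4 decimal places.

0.1257

The time to first failure is exponential with rate Σλ = 0.00478 + 0.00345 = 0.00823.
P(min > 252) = e^(−0.00823·252) = e^(−2.074) ≈ 0.1257.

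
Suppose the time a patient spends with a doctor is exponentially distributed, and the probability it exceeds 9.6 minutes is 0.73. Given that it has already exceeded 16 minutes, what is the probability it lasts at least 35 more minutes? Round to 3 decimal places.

From e^(−λ·9.6) = 0.73, λ = −ln(0.73)/9.6 = 0.0327824.
Memoryless: P(X > 16+35 | X > 16) = P(X > 35) = e^(−0.0327824·35) ≈ 0.317.

0.317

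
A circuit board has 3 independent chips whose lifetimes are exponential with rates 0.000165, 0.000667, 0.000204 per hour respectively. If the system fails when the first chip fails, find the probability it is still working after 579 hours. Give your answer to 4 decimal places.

The time to first failure is exponential with rate Σλ = 0.000165 + 0.000667 + 0.000204 = 0.001036.
P(min > 579) = e^(−0.001036·579) = e^(−0.59984) ≈ 0.5489.

0.5489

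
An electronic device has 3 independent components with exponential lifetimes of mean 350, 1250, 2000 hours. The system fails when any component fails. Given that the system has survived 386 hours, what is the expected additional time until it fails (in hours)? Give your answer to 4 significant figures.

240.5

First-failure rate Σλ = 1/350 + 1/1250 + 1/2000 = 0.00415714.
By memorylessness the expected residual is 1/Σλ = 240.55 hours, regardless of the 386 already elapsed.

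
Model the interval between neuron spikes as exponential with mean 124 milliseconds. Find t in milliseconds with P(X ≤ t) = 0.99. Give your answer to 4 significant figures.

The rate is λ = 1/124 = 0.00806452 per millisecond.
Set 1 − e^(−λt) = 0.99, so t = −ln(0.01)/λ = 4.6052/0.00806452 ≈ 571.041 milliseconds.

571.0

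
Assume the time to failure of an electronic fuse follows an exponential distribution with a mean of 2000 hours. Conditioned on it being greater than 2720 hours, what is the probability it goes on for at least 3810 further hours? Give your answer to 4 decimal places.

0.1488

The rate is λ = 1/2000 = 0.0005 per hour.
The exponential is memoryless, so the remaining time is again Exp(λ): the condition X > 2720 is irrelevant.
P(X > 3810) = e^(−1.905) ≈ 0.1488.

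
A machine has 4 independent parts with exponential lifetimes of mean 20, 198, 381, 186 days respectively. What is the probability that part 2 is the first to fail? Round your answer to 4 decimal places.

Rates: λ_i = 1/mean_i → 0.05, 0.00505051, 0.00262467, 0.00537634; Σλ = 0.0630515.
P(part 2 first) = λ_2/Σλ = 0.00505051/0.0630515 ≈ 0.0801.

0.0801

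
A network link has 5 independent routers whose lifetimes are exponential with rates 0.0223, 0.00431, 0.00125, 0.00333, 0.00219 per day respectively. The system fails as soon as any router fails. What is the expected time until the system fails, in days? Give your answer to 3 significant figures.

30.0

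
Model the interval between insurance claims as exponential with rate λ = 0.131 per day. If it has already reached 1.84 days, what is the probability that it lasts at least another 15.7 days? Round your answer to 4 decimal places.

0.1279

The exponential is memoryless, so the remaining time is again Exp(λ): the condition X > 1.84 is irrelevant.
P(X > 15.7) = e^(−2.0567) ≈ 0.1279.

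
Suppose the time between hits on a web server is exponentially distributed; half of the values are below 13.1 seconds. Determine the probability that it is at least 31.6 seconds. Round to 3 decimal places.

For an exponential, median = ln(2)/λ, so λ = ln 2 / 13.1 = 0.052912 per second.
P(X > 31.6) = e^(−λ·31.6) = e^(−1.672) ≈ 0.188.

0.188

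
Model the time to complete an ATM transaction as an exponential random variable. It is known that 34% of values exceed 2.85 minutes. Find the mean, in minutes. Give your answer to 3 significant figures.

2.64

e^(−λ·2.85) = 0.34 ⇒ λ = −ln(0.34)/2.85 = 0.37853.
Mean = 1/λ = 2.6418 minutes.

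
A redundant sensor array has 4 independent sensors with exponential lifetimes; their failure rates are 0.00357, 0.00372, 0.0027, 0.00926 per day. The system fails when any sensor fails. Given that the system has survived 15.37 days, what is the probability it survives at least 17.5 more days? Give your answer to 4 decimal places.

0.7140

Time to first failure ~ Exp(Σλ) with Σλ = 0.01925.
By memorylessness, P(T > 15.37+17.5 | T > 15.37) = P(T > 17.5) = e^(−0.01925·17.5) ≈ 0.7140.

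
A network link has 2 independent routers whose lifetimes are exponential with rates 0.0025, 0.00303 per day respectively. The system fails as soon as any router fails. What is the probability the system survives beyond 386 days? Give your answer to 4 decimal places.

The time to first failure is exponential with rate Σλ = 0.0025 + 0.00303 = 0.00553.
P(min > 386) = e^(−0.00553·386) = e^(−2.1346) ≈ 0.1183.

0.1183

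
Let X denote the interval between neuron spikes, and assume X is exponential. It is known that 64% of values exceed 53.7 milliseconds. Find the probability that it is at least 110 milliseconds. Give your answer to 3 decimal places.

e^(−λ·53.7) = 0.64 ⇒ λ = −ln(0.64)/53.7 = 0.00831075.
P(X > 110) = e^(−0.00831075·110) = e^(−0.91418) ≈ 0.401.

0.401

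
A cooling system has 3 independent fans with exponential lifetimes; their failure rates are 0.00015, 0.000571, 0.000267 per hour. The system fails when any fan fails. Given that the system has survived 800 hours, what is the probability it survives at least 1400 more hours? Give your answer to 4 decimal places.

Time to first failure ~ Exp(Σλ) with Σλ = 0.000988.
By memorylessness, P(T > 800+1400 | T > 800) = P(T > 1400) = e^(−0.000988·1400) ≈ 0.2508.

0.2508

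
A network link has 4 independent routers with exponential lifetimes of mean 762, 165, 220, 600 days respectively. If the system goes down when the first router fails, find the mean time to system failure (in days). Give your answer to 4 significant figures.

The first failure time is exponential with rate Σλ_i = 1/762 + 1/165 + 1/220 + 1/600 = 0.0135851 per day.
E[min] = 1/Σλ = 1/0.0135851 = 73.6103 days.

73.61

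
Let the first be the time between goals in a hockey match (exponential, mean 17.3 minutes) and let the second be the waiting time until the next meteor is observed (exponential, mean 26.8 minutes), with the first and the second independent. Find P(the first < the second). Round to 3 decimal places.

λ_1 = 1/17.3 = 0.0578035, λ_2 = 1/26.8 = 0.0373134.
For independent exponentials, P(the first < the second) = λ_1/(λ_1+λ_2) = 0.0578035/0.0951169 ≈ 0.608.

0.608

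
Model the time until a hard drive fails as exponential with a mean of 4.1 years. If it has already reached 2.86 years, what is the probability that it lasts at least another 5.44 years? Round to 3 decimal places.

0.265

The rate is λ = 1/4.1 = 0.243902 per year.
P(X > s+t | X > s) = e^(−λ(s+t))/e^(−λs) = e^(−λt), independent of s = 2.86.
P(X > 5.44) = e^(−1.3268) ≈ 0.265.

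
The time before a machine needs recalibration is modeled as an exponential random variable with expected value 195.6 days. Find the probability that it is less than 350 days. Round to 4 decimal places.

0.8329

The rate is λ = 1/195.6 = 0.00511247 per day.
P(X ≤ 350) = 1 − e^(−λ·350) = 1 − e^(−1.7894) ≈ 0.8329.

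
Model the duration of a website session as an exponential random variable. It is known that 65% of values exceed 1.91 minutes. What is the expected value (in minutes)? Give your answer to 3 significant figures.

e^(−λ·1.91) = 0.65 ⇒ λ = −ln(0.65)/1.91 = 0.225541.
Mean = 1/λ = 4.43379 minutes.

4.43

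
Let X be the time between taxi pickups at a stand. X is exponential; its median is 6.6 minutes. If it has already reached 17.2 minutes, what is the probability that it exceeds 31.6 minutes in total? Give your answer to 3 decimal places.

0.220

For an exponential, median = ln(2)/λ, so λ = ln 2 / 6.6 = 0.105022 per minute.
P(X > s+t | X > s) = e^(−λ(s+t))/e^(−λs) = e^(−λt), independent of s = 17.2.
P(X > 14.4) = e^(−1.5123) ≈ 0.220.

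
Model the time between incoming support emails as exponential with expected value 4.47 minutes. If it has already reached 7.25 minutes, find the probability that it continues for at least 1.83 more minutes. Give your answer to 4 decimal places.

The rate is λ = 1/4.47 = 0.223714 per minute.
The exponential is memoryless, so the remaining time is again Exp(λ): the condition X > 7.25 is irrelevant.
P(X > 1.83) = e^(−0.4094) ≈ 0.6641.

0.6641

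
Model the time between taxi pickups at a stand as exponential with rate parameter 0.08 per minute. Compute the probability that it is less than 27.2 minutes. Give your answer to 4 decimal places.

0.8865

P(X ≤ 27.2) = 1 − e^(−λ·27.2) = 1 − e^(−2.176) ≈ 0.8865.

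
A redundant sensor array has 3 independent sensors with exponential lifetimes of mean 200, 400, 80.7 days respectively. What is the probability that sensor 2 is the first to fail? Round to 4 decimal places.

0.1257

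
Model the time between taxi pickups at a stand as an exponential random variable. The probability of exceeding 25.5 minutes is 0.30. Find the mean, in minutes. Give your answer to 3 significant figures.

e^(−λ·25.5) = 0.30 ⇒ λ = −ln(0.30)/25.5 = 0.0472146.
Mean = 1/λ = 21.1799 minutes.

21.2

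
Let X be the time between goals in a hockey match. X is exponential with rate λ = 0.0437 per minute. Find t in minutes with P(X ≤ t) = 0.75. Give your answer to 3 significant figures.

Set 1 − e^(−λt) = 0.75, so t = −ln(0.25)/λ = 1.3863/0.0437 ≈ 31.723 minutes.

31.7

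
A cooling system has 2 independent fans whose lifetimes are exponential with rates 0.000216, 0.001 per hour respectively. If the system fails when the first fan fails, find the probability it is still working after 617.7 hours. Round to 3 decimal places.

The time to first failure is exponential with rate Σλ = 0.000216 + 0.001 = 0.001216.
P(min > 617.7) = e^(−0.001216·617.7) = e^(−0.75112) ≈ 0.472.

0.472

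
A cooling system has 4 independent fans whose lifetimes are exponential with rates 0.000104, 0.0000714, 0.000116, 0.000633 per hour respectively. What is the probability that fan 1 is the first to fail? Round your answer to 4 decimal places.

The time to first failure is exponential with rate Σλ = 0.000104 + 0.0000714 + 0.000116 + 0.000633 = 0.0009244.
P(fan 1 first) = λ_1/Σλ = 0.000104/0.0009244 ≈ 0.1125.

0.1125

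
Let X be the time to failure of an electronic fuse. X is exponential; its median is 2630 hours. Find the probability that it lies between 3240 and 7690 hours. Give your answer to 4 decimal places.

0.2940

For an exponential, median = ln(2)/λ, so λ = ln 2 / 2630 = 0.000263554 per hour.
P(3240 < X < 7690) = e^(−λ·3240) − e^(−λ·7690) = 0.42574 − 0.13177 ≈ 0.2940.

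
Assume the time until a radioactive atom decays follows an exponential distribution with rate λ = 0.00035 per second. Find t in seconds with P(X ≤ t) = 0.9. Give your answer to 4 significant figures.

6579

Set 1 − e^(−λt) = 0.9, so t = −ln(0.1)/λ = 2.3026/0.00035 ≈ 6578.81 seconds.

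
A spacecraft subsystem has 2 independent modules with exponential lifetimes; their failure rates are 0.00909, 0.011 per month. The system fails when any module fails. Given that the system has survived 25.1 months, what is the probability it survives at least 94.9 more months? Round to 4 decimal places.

Time to first failure ~ Exp(Σλ) with Σλ = 0.02009.
By memorylessness, P(T > 25.1+94.9 | T > 25.1) = P(T > 94.9) = e^(−0.02009·94.9) ≈ 0.1486.

0.1486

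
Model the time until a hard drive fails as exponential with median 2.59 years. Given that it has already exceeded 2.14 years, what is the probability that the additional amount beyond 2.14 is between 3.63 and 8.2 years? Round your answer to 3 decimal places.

For an exponential, median = ln(2)/λ, so λ = ln 2 / 2.59 = 0.267624 per year.
Memoryless: the residual past 2.14 is again Exp(λ).
P(3.63 < residual < 8.2) = e^(−λ·3.63) − e^(−λ·8.2) = 0.37852 − 0.11141 ≈ 0.267.

0.267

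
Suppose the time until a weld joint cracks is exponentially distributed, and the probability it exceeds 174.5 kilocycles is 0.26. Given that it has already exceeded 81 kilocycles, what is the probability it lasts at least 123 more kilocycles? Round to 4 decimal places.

0.3869

From e^(−λ·174.5) = 0.26, λ = −ln(0.26)/174.5 = 0.00771962.
Memoryless: P(X > 81+123 | X > 81) = P(X > 123) = e^(−0.00771962·123) ≈ 0.3869.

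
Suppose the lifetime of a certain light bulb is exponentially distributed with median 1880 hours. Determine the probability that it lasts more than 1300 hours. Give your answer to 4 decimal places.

0.6192

For an exponential, median = ln(2)/λ, so λ = ln 2 / 1880 = 0.000368695 per hour.
P(X > 1300) = e^(−λ·1300) = e^(−0.4793) ≈ 0.6192.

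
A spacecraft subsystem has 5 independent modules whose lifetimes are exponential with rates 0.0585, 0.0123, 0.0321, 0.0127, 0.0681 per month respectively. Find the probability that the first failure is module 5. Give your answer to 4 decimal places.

The time to first failure is exponential with rate Σλ = 0.0585 + 0.0123 + 0.0321 + 0.0127 + 0.0681 = 0.1837.
P(module 5 first) = λ_5/Σλ = 0.0681/0.1837 ≈ 0.3707.

0.3707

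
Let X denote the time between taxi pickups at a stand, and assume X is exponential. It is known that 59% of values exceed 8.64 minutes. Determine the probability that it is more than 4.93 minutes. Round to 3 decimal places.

e^(−λ·8.64) = 0.59 ⇒ λ = −ln(0.59)/8.64 = 0.0610686.
P(X > 4.93) = e^(−0.0610686·4.93) = e^(−0.30107) ≈ 0.740.

0.740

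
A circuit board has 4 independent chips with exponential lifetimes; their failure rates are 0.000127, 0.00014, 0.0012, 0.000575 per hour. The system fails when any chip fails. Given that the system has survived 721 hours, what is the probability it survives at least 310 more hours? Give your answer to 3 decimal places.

0.531

Time to first failure ~ Exp(Σλ) with Σλ = 0.002042.
By memorylessness, P(T > 721+310 | T > 721) = P(T > 310) = e^(−0.002042·310) ≈ 0.531.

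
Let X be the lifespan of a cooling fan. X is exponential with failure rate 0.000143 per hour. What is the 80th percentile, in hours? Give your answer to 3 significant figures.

11300

Set 1 − e^(−λt) = 0.8, so t = −ln(0.2)/λ = 1.6094/0.000143 ≈ 11254.8 hours.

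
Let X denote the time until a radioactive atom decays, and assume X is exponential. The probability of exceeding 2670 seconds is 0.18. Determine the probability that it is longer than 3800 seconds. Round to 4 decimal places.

e^(−λ·2670) = 0.18 ⇒ λ = −ln(0.18)/2670 = 0.000642247.
P(X > 3800) = e^(−0.000642247·3800) = e^(−2.4405) ≈ 0.0871.

0.0871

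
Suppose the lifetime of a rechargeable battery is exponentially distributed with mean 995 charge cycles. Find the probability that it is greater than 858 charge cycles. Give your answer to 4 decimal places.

The rate is λ = 1/995 = 0.00100503 per charge cycle.
P(X > 858) = e^(−λ·858) = e^(−0.86231) ≈ 0.4222.

0.4222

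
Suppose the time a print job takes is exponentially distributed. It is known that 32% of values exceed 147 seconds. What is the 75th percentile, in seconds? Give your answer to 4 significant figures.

e^(−λ·147) = 0.32 ⇒ λ = −ln(0.32)/147 = 0.00775125.
75th percentile: 1 − e^(−λt) = 0.75, t = −ln(0.25)/λ = 178.848 seconds.

178.8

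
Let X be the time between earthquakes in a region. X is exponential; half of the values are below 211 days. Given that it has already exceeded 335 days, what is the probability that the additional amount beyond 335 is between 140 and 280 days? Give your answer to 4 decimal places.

For an exponential, median = ln(2)/λ, so λ = ln 2 / 211 = 0.00328506 per day.
Memoryless: the residual past 335 is again Exp(λ).
P(140 < residual < 280) = e^(−λ·140) − e^(−λ·280) = 0.63134 − 0.39859 ≈ 0.2327.

0.2327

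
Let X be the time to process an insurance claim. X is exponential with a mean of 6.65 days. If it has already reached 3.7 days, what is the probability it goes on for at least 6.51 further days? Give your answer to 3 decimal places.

The rate is λ = 1/6.65 = 0.150376 per day.
The exponential is memoryless, so the remaining time is again Exp(λ): the condition X > 3.7 is irrelevant.
P(X > 6.51) = e^(−0.97895) ≈ 0.376.

0.376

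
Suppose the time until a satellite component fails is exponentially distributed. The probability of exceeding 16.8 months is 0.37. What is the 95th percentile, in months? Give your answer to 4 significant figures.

50.62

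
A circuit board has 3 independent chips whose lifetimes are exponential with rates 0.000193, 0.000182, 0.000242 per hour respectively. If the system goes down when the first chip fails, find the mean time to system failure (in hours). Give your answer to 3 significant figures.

The time to first failure is exponential with rate Σλ = 0.000193 + 0.000182 + 0.000242 = 0.000617.
E[min] = 1/Σλ = 1/0.000617 = 1620.75 hours.

1620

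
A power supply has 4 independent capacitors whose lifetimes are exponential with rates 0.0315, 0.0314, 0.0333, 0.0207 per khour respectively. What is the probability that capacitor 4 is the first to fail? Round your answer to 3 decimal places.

0.177

The time to first failure is exponential with rate Σλ = 0.0315 + 0.0314 + 0.0333 + 0.0207 = 0.1169.
P(capacitor 4 first) = λ_4/Σλ = 0.0207/0.1169 ≈ 0.177.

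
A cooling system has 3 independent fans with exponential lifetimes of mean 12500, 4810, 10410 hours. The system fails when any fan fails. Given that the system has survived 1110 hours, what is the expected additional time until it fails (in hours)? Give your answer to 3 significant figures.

First-failure rate Σλ = 1/12500 + 1/4810 + 1/10410 = 0.000383962.
By memorylessness the expected residual is 1/Σλ = 2604.43 hours, regardless of the 1110 already elapsed.

2600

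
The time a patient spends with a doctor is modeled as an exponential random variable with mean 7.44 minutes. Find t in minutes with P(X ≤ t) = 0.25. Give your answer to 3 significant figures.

The rate is λ = 1/7.44 = 0.134409 per minute.
Set 1 − e^(−λt) = 0.25, so t = −ln(0.75)/λ = 0.28768/0.134409 ≈ 2.14035 minutes.

2.14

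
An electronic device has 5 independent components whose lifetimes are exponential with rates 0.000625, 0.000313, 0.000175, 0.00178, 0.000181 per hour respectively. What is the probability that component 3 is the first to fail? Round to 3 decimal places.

The time to first failure is exponential with rate Σλ = 0.000625 + 0.000313 + 0.000175 + 0.00178 + 0.000181 = 0.003074.
P(component 3 first) = λ_3/Σλ = 0.000175/0.003074 ≈ 0.057.

0.057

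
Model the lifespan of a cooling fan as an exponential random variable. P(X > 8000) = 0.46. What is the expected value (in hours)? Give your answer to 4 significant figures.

10300

e^(−λ·8000) = 0.46 ⇒ λ = −ln(0.46)/8000 = 0.0000970661.
Mean = 1/λ = 10302.3 hours.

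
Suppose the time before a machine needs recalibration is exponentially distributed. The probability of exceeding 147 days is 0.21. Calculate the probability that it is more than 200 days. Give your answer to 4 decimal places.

0.1196

e^(−λ·147) = 0.21 ⇒ λ = −ln(0.21)/147 = 0.0106167.
P(X > 200) = e^(−0.0106167·200) = e^(−2.1233) ≈ 0.1196.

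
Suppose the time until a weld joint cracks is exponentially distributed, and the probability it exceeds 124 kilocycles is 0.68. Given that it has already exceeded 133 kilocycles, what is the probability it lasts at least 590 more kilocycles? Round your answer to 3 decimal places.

0.160

From e^(−λ·124) = 0.68, λ = −ln(0.68)/124 = 0.00311018.
Memoryless: P(X > 133+590 | X > 133) = P(X > 590) = e^(−0.00311018·590) ≈ 0.160.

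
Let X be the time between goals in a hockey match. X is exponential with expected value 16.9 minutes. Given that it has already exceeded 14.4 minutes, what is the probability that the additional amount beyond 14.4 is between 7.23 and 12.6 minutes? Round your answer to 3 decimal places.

The rate is λ = 1/16.9 = 0.0591716 per minute.
Memoryless: the residual past 14.4 is again Exp(λ).
P(7.23 < residual < 12.6) = e^(−λ·7.23) − e^(−λ·12.6) = 0.65193 − 0.47447 ≈ 0.177.

0.177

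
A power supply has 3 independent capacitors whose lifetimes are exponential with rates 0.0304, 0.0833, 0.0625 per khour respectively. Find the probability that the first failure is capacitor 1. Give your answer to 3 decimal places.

0.173

The time to first failure is exponential with rate Σλ = 0.0304 + 0.0833 + 0.0625 = 0.1762.
P(capacitor 1 first) = λ_1/Σλ = 0.0304/0.1762 ≈ 0.173.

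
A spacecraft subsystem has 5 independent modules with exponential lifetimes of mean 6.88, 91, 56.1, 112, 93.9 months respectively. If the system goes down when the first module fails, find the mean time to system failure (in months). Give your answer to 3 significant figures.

5.16

The first failure time is exponential with rate Σλ_i = 1/6.88 + 1/91 + 1/56.1 + 1/112 + 1/93.9 = 0.193741 per month.
E[min] = 1/Σλ = 1/0.193741 = 5.16152 months.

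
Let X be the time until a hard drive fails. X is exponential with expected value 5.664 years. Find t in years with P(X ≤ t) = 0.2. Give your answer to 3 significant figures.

The rate is λ = 1/5.664 = 0.176554 per year.
Set 1 − e^(−λt) = 0.2, so t = −ln(0.8)/λ = 0.22314/0.176554 ≈ 1.26389 years.

1.26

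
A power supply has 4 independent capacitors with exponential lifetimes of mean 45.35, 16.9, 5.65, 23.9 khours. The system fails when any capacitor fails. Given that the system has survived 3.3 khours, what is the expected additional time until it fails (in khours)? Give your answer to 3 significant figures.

3.33

First-failure rate Σλ = 1/45.35 + 1/16.9 + 1/5.65 + 1/23.9 = 0.300054.
By memorylessness the expected residual is 1/Σλ = 3.33273 khours, regardless of the 3.3 already elapsed.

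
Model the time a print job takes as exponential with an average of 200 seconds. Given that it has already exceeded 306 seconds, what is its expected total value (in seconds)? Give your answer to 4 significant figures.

The rate is λ = 1/200 = 0.005 per second.
By memorylessness, E[X | X > 306] = 306 + 1/λ = 306 + 200 = 506 seconds.

506.0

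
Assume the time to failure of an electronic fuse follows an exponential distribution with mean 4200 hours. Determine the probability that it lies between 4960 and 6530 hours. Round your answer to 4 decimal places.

0.0957

The rate is λ = 1/4200 = 0.000238095 per hour.
P(4960 < X < 6530) = e^(−λ·4960) − e^(−λ·6530) = 0.30699 − 0.21124 ≈ 0.0957.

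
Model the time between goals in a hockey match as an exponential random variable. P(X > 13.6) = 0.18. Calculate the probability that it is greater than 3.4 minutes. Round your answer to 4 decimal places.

0.6514

e^(−λ·13.6) = 0.18 ⇒ λ = −ln(0.18)/13.6 = 0.126088.
P(X > 3.4) = e^(−0.126088·3.4) = e^(−0.4287) ≈ 0.6514.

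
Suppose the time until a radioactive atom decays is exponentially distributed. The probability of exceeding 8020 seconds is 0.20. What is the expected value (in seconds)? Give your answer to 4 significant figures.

e^(−λ·8020) = 0.20 ⇒ λ = −ln(0.20)/8020 = 0.000200678.
Mean = 1/λ = 4983.11 seconds.

4983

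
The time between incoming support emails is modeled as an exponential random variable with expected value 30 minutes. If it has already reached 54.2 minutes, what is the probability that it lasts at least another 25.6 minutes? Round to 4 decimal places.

The rate is λ = 1/30 = 0.0333333 per minute.
The exponential is memoryless, so the remaining time is again Exp(λ): the condition X > 54.2 is irrelevant.
P(X > 25.6) = e^(−0.85333) ≈ 0.4260.

0.4260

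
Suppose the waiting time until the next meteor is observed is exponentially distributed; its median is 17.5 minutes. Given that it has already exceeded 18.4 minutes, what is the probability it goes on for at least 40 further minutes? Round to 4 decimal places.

0.2051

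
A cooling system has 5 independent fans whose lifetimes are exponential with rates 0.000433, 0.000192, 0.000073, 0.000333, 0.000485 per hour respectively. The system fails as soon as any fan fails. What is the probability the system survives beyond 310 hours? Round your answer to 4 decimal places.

The time to first failure is exponential with rate Σλ = 0.000433 + 0.000192 + 0.000073 + 0.000333 + 0.000485 = 0.001516.
P(min > 310) = e^(−0.001516·310) = e^(−0.46996) ≈ 0.6250.

0.6250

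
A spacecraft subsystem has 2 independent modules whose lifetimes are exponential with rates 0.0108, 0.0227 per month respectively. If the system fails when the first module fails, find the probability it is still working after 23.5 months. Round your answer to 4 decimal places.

0.4551

The time to first failure is exponential with rate Σλ = 0.0108 + 0.0227 = 0.0335.
P(min > 23.5) = e^(−0.0335·23.5) = e^(−0.78725) ≈ 0.4551.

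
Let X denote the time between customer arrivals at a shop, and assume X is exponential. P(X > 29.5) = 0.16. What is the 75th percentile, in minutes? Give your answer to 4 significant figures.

e^(−λ·29.5) = 0.16 ⇒ λ = −ln(0.16)/29.5 = 0.0621214.
75th percentile: 1 − e^(−λt) = 0.75, t = −ln(0.25)/λ = 22.3159 minutes.

22.32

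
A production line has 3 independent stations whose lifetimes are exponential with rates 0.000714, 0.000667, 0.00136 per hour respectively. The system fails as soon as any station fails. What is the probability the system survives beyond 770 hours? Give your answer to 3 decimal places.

The time to first failure is exponential with rate Σλ = 0.000714 + 0.000667 + 0.00136 = 0.002741.
P(min > 770) = e^(−0.002741·770) = e^(−2.1106) ≈ 0.121.

0.121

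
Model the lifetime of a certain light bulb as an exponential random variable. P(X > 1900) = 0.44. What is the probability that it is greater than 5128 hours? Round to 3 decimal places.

0.109

e^(−λ·1900) = 0.44 ⇒ λ = −ln(0.44)/1900 = 0.000432095.
P(X > 5128) = e^(−0.000432095·5128) = e^(−2.2158) ≈ 0.109.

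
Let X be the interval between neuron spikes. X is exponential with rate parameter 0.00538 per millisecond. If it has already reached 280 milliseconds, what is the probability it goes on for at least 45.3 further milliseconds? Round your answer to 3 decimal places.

0.784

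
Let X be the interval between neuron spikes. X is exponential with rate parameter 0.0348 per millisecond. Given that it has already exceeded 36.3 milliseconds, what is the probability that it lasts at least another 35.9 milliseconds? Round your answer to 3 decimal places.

The exponential is memoryless, so the remaining time is again Exp(λ): the condition X > 36.3 is irrelevant.
P(X > 35.9) = e^(−1.2493) ≈ 0.287.

0.287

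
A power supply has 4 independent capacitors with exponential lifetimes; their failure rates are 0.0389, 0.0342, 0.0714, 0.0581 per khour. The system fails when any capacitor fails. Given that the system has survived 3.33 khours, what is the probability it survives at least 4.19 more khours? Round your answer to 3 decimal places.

Time to first failure ~ Exp(Σλ) with Σλ = 0.2026.
By memorylessness, P(T > 3.33+4.19 | T > 3.33) = P(T > 4.19) = e^(−0.2026·4.19) ≈ 0.428.

0.428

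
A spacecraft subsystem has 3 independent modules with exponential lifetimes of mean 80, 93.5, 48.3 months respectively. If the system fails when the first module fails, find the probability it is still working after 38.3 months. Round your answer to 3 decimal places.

0.186

The first failure time is exponential with rate Σλ_i = 1/80 + 1/93.5 + 1/48.3 = 0.0438991 per month.
P(min > 38.3) = e^(−0.0438991·38.3) = e^(−1.6813) ≈ 0.186.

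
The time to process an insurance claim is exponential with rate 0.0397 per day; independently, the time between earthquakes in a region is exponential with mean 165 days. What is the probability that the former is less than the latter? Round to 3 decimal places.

0.868

λ_1 = 0.0397, λ_2 = 1/165 = 0.00606061.
For independent exponentials, P(the former < the latter) = λ_1/(λ_1+λ_2) = 0.0397/0.0457606 ≈ 0.868.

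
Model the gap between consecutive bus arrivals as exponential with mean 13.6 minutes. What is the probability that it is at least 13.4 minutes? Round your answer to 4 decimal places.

0.3733

The rate is λ = 1/13.6 = 0.0735294 per minute.
P(X > 13.4) = e^(−λ·13.4) = e^(−0.98529) ≈ 0.3733.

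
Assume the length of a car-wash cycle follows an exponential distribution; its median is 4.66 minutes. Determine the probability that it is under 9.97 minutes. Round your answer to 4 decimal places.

For an exponential, median = ln(2)/λ, so λ = ln 2 / 4.66 = 0.148744 per minute.
P(X ≤ 9.97) = 1 − e^(−λ·9.97) = 1 − e^(−1.483) ≈ 0.7730.

0.7730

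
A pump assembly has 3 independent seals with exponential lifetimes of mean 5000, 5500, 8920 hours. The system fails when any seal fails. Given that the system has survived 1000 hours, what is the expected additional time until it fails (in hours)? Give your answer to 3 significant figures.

2020

First-failure rate Σλ = 1/5000 + 1/5500 + 1/8920 = 0.000493926.
By memorylessness the expected residual is 1/Σλ = 2024.6 hours, regardless of the 1000 already elapsed.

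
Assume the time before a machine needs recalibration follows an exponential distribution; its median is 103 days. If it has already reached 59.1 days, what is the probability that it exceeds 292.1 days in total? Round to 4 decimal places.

For an exponential, median = ln(2)/λ, so λ = ln 2 / 103 = 0.00672958 per day.
The exponential is memoryless, so the remaining time is again Exp(λ): the condition X > 59.1 is irrelevant.
P(X > 233) = e^(−1.568) ≈ 0.2085.

0.2085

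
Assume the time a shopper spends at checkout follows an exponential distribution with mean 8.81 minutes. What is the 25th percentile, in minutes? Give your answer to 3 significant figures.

2.53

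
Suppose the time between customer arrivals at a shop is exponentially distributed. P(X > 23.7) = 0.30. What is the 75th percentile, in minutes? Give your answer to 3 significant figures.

e^(−λ·23.7) = 0.30 ⇒ λ = −ln(0.30)/23.7 = 0.0508005.
75th percentile: 1 − e^(−λt) = 0.75, t = −ln(0.25)/λ = 27.289 minutes.

27.3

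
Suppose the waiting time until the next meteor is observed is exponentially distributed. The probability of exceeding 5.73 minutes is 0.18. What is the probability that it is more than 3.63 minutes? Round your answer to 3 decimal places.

e^(−λ·5.73) = 0.18 ⇒ λ = −ln(0.18)/5.73 = 0.299267.
P(X > 3.63) = e^(−0.299267·3.63) = e^(−1.0863) ≈ 0.337.

0.337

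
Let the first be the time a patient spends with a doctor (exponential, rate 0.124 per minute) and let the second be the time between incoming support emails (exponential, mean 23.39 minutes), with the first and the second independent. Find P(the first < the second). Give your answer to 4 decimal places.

λ_1 = 0.124, λ_2 = 1/23.39 = 0.0427533.
For independent exponentials, P(the first < the second) = λ_1/(λ_1+λ_2) = 0.124/0.166753 ≈ 0.7436.

0.7436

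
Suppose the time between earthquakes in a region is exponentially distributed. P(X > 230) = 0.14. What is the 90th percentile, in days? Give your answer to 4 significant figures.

269.4

e^(−λ·230) = 0.14 ⇒ λ = −ln(0.14)/230 = 0.00854832.
90th percentile: 1 − e^(−λt) = 0.9, t = −ln(0.1)/λ = 269.361 days.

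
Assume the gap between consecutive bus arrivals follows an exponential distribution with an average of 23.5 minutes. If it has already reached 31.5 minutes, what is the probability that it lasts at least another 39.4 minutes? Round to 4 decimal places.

The rate is λ = 1/23.5 = 0.0425532 per minute.
The exponential is memoryless, so the remaining time is again Exp(λ): the condition X > 31.5 is irrelevant.
P(X > 39.4) = e^(−1.6766) ≈ 0.1870.

0.1870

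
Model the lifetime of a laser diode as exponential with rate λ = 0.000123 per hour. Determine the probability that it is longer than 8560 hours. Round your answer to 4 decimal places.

0.3489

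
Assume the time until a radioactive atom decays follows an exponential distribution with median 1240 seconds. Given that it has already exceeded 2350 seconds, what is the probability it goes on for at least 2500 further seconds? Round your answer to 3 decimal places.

For an exponential, median = ln(2)/λ, so λ = ln 2 / 1240 = 0.00055899 per second.
The exponential is memoryless, so the remaining time is again Exp(λ): the condition X > 2350 is irrelevant.
P(X > 2500) = e^(−1.3975) ≈ 0.247.

0.247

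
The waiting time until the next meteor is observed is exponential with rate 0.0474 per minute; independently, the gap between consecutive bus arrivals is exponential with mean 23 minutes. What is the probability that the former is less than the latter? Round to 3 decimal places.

0.522

λ_1 = 0.0474, λ_2 = 1/23 = 0.0434783.
For independent exponentials, P(the former < the latter) = λ_1/(λ_1+λ_2) = 0.0474/0.0908783 ≈ 0.522.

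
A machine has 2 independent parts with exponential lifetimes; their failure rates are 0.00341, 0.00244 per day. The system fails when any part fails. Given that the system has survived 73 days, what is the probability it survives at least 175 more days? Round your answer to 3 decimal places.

0.359

Time to first failure ~ Exp(Σλ) with Σλ = 0.00585.
By memorylessness, P(T > 73+175 | T > 73) = P(T > 175) = e^(−0.00585·175) ≈ 0.359.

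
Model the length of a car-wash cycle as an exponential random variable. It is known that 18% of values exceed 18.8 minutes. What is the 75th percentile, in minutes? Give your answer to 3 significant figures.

15.2

e^(−λ·18.8) = 0.18 ⇒ λ = −ln(0.18)/18.8 = 0.0912127.
75th percentile: 1 − e^(−λt) = 0.75, t = −ln(0.25)/λ = 15.1985 minutes.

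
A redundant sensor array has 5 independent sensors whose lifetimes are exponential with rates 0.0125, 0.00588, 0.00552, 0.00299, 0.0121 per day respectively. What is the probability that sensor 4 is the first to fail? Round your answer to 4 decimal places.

The time to first failure is exponential with rate Σλ = 0.0125 + 0.00588 + 0.00552 + 0.00299 + 0.0121 = 0.03899.
P(sensor 4 first) = λ_4/Σλ = 0.00299/0.03899 ≈ 0.0767.

0.0767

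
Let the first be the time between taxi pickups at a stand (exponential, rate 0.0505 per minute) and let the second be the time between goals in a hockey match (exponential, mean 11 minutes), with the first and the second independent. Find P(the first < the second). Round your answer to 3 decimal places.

0.357

λ_1 = 0.0505, λ_2 = 1/11 = 0.0909091.
For independent exponentials, P(the first < the second) = λ_1/(λ_1+λ_2) = 0.0505/0.141409 ≈ 0.357.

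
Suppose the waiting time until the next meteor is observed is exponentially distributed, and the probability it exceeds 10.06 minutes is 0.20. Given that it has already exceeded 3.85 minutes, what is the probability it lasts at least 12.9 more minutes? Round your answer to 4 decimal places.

0.1270

From e^(−λ·10.06) = 0.20, λ = −ln(0.20)/10.06 = 0.159984.
Memoryless: P(X > 3.85+12.9 | X > 3.85) = P(X > 12.9) = e^(−0.159984·12.9) ≈ 0.1270.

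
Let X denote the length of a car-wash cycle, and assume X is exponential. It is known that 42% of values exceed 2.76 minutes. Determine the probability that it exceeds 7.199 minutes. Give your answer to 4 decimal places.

e^(−λ·2.76) = 0.42 ⇒ λ = −ln(0.42)/2.76 = 0.314312.
P(X > 7.199) = e^(−0.314312·7.199) = e^(−2.2627) ≈ 0.1041.

0.1041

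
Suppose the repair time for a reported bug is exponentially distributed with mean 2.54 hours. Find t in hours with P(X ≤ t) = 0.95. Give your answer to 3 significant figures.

7.61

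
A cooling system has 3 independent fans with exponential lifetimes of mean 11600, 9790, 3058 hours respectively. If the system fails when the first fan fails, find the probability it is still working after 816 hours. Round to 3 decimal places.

0.657

The first failure time is exponential with rate Σλ_i = 1/11600 + 1/9790 + 1/3058 = 0.000515363 per hour.
P(min > 816) = e^(−0.000515363·816) = e^(−0.42054) ≈ 0.657.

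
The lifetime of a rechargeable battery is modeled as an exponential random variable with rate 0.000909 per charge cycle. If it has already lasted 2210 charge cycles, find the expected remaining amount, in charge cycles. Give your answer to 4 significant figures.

By memorylessness, the remaining amount past any threshold is again Exp(λ) with mean 1/λ = 1100.11 charge cycles.

1100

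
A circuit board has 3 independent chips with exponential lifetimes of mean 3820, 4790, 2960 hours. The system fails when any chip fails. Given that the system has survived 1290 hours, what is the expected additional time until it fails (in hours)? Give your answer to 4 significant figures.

First-failure rate Σλ = 1/3820 + 1/4790 + 1/2960 = 0.000808386.
By memorylessness the expected residual is 1/Σλ = 1237.03 hours, regardless of the 1290 already elapsed.

1237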